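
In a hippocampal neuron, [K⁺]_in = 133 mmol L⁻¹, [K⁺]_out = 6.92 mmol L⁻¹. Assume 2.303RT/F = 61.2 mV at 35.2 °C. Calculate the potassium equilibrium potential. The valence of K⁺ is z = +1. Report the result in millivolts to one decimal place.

-78.6 mV

E = (61.2/z) · log₁₀([K⁺]_out/[K⁺]_in) with z = +1.
= (61.2/1) · log₁₀(6.92/133) = 61.20 · log₁₀(0.05203)
= 61.20 · (-1.2837) = -78.57 mV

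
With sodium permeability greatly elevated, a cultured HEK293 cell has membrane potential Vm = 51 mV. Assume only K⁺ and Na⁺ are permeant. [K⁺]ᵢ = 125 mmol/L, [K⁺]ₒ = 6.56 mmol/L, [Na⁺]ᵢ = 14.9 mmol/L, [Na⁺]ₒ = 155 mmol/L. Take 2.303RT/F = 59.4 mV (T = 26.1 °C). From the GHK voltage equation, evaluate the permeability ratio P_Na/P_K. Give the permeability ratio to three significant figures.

Let α = P_Na/P_K. GHK: Vm = 59.4·log₁₀[(Kₒ + α·Naₒ)/(Kᵢ + α·Naᵢ)].
10^(Vm/59.4) = 10^(51.0/59.4) = 7.2208
So 7.2208·(Kᵢ + α·Naᵢ) = Kₒ + α·Naₒ → α = (7.2208·125.0 − 6.56) / (155.0 − 7.2208·14.9)
α = (902.6 − 6.56) / (155.0 − 107.6) = 896/47.41 = 18.9

18.9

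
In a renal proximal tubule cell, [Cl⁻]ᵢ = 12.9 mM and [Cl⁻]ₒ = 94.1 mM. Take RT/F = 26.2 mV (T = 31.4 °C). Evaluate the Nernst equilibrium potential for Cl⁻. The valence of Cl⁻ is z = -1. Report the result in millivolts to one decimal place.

-52.1 mV

E = (26.2/z) · ln([Cl⁻]_out/[Cl⁻]_in) with z = -1.
For an anion, dividing by z = -1 reverses the sign.
= (26.2/-1) · ln(94.1/12.9) = -26.20 · ln(7.295)
= -26.20 · (1.9871) = -52.06 mV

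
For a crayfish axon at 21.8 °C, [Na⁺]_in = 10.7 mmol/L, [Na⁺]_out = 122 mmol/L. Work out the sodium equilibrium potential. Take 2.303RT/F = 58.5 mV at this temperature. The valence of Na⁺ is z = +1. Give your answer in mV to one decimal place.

E = (58.5/z) · log₁₀([Na⁺]_out/[Na⁺]_in) with z = +1.
= (58.5/1) · log₁₀(122/10.7) = 58.50 · log₁₀(11.4)
= 58.50 · (1.0570) = 61.83 mV

61.8 mV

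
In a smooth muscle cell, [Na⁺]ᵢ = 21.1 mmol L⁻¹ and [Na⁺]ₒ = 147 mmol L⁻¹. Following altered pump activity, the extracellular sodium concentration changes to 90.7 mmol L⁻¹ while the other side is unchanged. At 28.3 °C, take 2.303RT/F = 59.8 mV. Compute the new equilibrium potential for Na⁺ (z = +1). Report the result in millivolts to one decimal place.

37.9 mV

After the shift: [Na⁺]_out = 90.7, [Na⁺]_in = 21.1 mmol L⁻¹.
E_new = (59.8/1)·log₁₀(90.7/21.1) = 59.80 · (0.6333) = 37.87 mV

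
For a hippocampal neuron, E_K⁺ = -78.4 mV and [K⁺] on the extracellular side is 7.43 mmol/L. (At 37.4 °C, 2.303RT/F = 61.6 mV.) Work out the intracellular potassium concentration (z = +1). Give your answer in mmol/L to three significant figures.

Nernst: E = (61.6/1) · log₁₀([out]/[in]), so log₁₀([out]/[in]) = -78.4 × 1 / 61.6 = -1.2727.
[out]/[in] = 10^(-1.2727) = 0.05337.
[in] = 7.43 / 0.05337 = 139.2 mmol/L.

139 mmol/L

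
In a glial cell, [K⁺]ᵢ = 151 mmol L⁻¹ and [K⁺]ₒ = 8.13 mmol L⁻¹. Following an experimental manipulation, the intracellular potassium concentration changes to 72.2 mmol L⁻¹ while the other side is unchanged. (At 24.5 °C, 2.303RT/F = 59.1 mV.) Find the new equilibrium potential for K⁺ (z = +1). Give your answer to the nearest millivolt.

After the shift: [K⁺]_out = 8.13, [K⁺]_in = 72.2 mmol L⁻¹.
E_new = (59.1/1)·log₁₀(8.13/72.2) = 59.10 · (-0.9484) = -56.05 mV

-56 mV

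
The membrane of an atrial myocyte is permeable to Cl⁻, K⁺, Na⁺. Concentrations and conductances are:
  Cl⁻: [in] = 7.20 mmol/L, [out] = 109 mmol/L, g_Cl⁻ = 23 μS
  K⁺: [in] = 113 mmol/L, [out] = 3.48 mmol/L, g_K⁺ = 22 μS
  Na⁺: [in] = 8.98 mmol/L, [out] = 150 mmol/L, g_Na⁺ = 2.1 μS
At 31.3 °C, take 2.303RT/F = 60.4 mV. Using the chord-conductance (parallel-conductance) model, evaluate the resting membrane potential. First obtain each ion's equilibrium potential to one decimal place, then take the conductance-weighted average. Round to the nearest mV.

E_Cl⁻ = (60.4/-1)·log₁₀(109/7.20) = -71.3 mV
E_K⁺ = (60.4/1)·log₁₀(3.48/113) = -91.3 mV
E_Na⁺ = (60.4/1)·log₁₀(150/8.98) = 73.9 mV
Vm = (Σ gᵢEᵢ)/(Σ gᵢ) = (23·-71.3 + 22·-91.3 + 2.1·73.9) / (23 + 22 + 2.1)
= -3493.31 / 47.1 = -74.17 mV

-74 mV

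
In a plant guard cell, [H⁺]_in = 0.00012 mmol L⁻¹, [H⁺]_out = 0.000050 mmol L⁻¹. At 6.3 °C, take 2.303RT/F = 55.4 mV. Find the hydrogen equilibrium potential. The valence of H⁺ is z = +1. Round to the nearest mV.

E = (55.4/z) · log₁₀([H⁺]_out/[H⁺]_in) with z = +1.
= (55.4/1) · log₁₀(0.000050/0.00012) = 55.40 · log₁₀(0.4167)
= 55.40 · (-0.3802) = -21.06 mV

-21 mV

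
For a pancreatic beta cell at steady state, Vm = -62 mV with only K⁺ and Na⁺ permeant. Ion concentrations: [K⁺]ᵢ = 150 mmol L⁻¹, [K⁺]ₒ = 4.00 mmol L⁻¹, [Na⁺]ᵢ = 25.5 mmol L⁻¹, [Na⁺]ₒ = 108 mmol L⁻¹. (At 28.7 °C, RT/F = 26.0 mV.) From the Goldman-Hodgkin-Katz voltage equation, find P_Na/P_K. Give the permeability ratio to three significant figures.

Let α = P_Na/P_K. GHK: Vm = 26.0·ln[(Kₒ + α·Naₒ)/(Kᵢ + α·Naᵢ)].
e^(Vm/26.0) = e^(-62.0/26.0) = 0.092124
So 0.092124·(Kᵢ + α·Naᵢ) = Kₒ + α·Naₒ → α = (0.092124·150.0 − 4.0) / (108.0 − 0.092124·25.5)
α = (13.82 − 4.0) / (108.0 − 2.349) = 9.819/105.7 = 0.09294

0.0929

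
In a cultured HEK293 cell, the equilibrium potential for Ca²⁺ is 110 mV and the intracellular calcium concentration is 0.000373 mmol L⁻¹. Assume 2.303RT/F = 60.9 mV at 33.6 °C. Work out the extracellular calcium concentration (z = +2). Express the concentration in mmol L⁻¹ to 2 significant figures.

1.5 mmol L⁻¹

Nernst: E = (60.9/2) · log₁₀([out]/[in]), so log₁₀([out]/[in]) = 110.0 × 2 / 60.9 = 3.6125.
[out]/[in] = 10^(3.6125) = 4097.
[out] = 4097 × 0.000373 = 1.528 mmol L⁻¹.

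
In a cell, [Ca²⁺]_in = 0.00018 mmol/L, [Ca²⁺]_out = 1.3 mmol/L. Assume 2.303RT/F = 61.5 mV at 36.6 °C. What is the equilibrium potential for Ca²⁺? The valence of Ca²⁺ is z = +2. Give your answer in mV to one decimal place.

E = (61.5/z) · log₁₀([Ca²⁺]_out/[Ca²⁺]_in) with z = +2.
= (61.5/2) · log₁₀(1.3/0.00018) = 30.75 · log₁₀(7222)
= 30.75 · (3.8587) = 118.65 mV

118.7 mV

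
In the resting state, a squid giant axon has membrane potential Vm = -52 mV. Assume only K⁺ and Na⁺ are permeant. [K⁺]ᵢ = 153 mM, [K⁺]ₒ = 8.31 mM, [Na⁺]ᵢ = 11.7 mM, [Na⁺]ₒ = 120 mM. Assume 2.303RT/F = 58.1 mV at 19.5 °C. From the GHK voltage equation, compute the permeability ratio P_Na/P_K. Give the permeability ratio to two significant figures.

0.094

Let α = P_Na/P_K. GHK: Vm = 58.1·log₁₀[(Kₒ + α·Naₒ)/(Kᵢ + α·Naᵢ)].
10^(Vm/58.1) = 10^(-52.0/58.1) = 0.12735
So 0.12735·(Kᵢ + α·Naᵢ) = Kₒ + α·Naₒ → α = (0.12735·153.0 − 8.31) / (120.0 − 0.12735·11.7)
α = (19.48 − 8.31) / (120.0 − 1.49) = 11.17/118.5 = 0.09429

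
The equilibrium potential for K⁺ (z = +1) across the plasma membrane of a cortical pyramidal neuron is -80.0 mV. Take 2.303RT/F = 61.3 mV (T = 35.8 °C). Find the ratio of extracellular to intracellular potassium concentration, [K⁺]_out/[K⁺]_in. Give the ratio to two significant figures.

0.050

log₁₀([out]/[in]) = E·z/(61.3) = -80.0 × 1 / 61.3 = -1.3051
[out]/[in] = 10^(-1.3051) = 0.04954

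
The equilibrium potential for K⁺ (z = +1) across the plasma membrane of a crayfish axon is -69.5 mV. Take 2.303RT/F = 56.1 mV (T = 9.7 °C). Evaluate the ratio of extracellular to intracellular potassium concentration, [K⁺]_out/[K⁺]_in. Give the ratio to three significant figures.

0.0577

log₁₀([out]/[in]) = E·z/(56.1) = -69.5 × 1 / 56.1 = -1.2389
[out]/[in] = 10^(-1.2389) = 0.0577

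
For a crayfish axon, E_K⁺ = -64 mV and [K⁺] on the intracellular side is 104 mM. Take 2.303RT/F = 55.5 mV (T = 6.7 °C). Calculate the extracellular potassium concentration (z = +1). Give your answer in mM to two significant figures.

Nernst: E = (55.5/1) · log₁₀([out]/[in]), so log₁₀([out]/[in]) = -64.0 × 1 / 55.5 = -1.1532.
[out]/[in] = 10^(-1.1532) = 0.07028.
[out] = 0.07028 × 104 = 7.309 mM.

7.3 mM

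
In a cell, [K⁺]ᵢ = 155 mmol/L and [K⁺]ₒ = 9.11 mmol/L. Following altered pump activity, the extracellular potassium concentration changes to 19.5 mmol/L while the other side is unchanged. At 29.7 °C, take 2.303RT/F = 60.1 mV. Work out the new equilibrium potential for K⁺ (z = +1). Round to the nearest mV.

-54 mV

After the shift: [K⁺]_out = 19.5, [K⁺]_in = 155 mmol/L.
E_new = (60.1/1)·log₁₀(19.5/155) = 60.10 · (-0.9003) = -54.11 mV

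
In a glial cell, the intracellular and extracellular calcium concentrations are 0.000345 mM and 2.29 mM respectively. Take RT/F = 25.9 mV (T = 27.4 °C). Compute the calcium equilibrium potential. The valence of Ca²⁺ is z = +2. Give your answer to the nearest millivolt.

E = (25.9/z) · ln([Ca²⁺]_out/[Ca²⁺]_in) with z = +2.
= (25.9/2) · ln(2.29/0.000345) = 12.95 · ln(6638)
= 12.95 · (8.8005) = 113.97 mV

114 mV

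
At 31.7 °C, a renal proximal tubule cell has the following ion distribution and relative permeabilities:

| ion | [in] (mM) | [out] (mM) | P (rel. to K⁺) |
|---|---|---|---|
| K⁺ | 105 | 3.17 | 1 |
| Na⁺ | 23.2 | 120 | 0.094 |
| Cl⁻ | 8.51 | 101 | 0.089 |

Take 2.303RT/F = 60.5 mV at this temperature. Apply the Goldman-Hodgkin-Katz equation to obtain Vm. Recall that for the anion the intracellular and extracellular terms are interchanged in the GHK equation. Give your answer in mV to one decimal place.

Vm = 60.5 · log₁₀[(Σ P·[cation]ₒ + Σ P·[anion]ᵢ) / (Σ P·[cation]ᵢ + Σ P·[anion]ₒ)]
Numerator = 1×3.17 + 0.094×120 + 0.089×8.51 = 15.21
Denominator = 1×105 + 0.094×23.2 + 0.089×101 = 116.2
Vm = 60.5 · log₁₀(0.13091) = 60.5 × (-0.8830) = -53.42 mV

-53.4 mV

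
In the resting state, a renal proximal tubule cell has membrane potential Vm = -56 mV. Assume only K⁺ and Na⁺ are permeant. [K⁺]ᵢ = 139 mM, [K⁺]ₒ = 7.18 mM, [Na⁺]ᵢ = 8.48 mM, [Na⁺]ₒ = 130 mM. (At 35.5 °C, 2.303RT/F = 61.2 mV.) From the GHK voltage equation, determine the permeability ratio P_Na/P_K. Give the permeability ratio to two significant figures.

0.075

Let α = P_Na/P_K. GHK: Vm = 61.2·log₁₀[(Kₒ + α·Naₒ)/(Kᵢ + α·Naᵢ)].
10^(Vm/61.2) = 10^(-56.0/61.2) = 0.12161
So 0.12161·(Kᵢ + α·Naᵢ) = Kₒ + α·Naₒ → α = (0.12161·139.0 − 7.18) / (130.0 − 0.12161·8.48)
α = (16.9 − 7.18) / (130.0 − 1.031) = 9.724/129 = 0.0754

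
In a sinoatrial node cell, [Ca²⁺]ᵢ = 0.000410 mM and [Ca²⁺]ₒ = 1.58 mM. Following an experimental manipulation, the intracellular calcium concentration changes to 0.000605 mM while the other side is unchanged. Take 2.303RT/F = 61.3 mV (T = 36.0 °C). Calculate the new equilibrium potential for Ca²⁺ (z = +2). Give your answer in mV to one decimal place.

After the shift: [Ca²⁺]_out = 1.58, [Ca²⁺]_in = 0.000605 mM.
E_new = (61.3/2)·log₁₀(1.58/0.000605) = 30.65 · (3.4169) = 104.73 mV

104.7 mV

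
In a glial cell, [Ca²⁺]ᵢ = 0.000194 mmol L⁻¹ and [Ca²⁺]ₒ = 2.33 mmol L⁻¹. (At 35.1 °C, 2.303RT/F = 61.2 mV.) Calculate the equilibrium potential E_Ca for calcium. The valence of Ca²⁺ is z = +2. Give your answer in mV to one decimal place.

124.8 mV

E = (61.2/z) · log₁₀([Ca²⁺]_out/[Ca²⁺]_in) with z = +2.
= (61.2/2) · log₁₀(2.33/0.000194) = 30.60 · log₁₀(1.201e+04)
= 30.60 · (4.0796) = 124.83 mV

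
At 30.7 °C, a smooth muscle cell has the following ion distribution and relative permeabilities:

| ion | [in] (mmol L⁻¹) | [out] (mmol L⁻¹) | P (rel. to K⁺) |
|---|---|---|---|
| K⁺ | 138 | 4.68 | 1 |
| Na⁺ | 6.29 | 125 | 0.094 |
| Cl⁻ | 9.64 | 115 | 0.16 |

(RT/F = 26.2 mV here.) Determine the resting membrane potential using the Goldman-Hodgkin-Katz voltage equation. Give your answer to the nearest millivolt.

-57 mV

Vm = 26.2 · ln[(Σ P·[cation]ₒ + Σ P·[anion]ᵢ) / (Σ P·[cation]ᵢ + Σ P·[anion]ₒ)]
Numerator = 1×4.68 + 0.094×125 + 0.16×9.64 = 17.97
Denominator = 1×138 + 0.094×6.29 + 0.16×115 = 157
Vm = 26.2 · ln(0.11448) = 26.2 × (-2.1674) = -56.78 mV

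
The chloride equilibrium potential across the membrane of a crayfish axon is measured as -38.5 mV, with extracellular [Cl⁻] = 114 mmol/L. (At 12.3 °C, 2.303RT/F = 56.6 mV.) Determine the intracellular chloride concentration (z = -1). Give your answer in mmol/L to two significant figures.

Nernst: E = (56.6/-1) · log₁₀([out]/[in]), so log₁₀([out]/[in]) = -38.5 × -1 / 56.6 = 0.6802.
[out]/[in] = 10^(0.6802) = 4.789.
[in] = 114 / 4.789 = 23.81 mmol/L.

24 mmol/L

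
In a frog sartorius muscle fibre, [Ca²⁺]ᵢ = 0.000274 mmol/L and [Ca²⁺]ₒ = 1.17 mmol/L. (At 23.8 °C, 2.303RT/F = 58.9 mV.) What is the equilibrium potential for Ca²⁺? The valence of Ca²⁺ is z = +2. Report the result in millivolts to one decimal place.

E = (58.9/z) · log₁₀([Ca²⁺]_out/[Ca²⁺]_in) with z = +2.
= (58.9/2) · log₁₀(1.17/0.000274) = 29.45 · log₁₀(4270)
= 29.45 · (3.6304) = 106.92 mV

106.9 mV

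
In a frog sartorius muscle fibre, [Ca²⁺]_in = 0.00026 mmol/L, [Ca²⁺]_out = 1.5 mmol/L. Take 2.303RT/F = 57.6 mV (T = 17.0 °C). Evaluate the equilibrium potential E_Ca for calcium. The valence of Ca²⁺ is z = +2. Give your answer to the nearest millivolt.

108 mV

E = (57.6/z) · log₁₀([Ca²⁺]_out/[Ca²⁺]_in) with z = +2.
= (57.6/2) · log₁₀(1.5/0.00026) = 28.80 · log₁₀(5769)
= 28.80 · (3.7611) = 108.32 mV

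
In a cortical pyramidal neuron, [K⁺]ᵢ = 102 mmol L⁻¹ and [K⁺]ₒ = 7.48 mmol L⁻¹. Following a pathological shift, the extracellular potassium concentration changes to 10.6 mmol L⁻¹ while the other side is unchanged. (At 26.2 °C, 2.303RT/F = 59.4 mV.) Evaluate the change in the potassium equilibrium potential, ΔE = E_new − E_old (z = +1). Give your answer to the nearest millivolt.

E_old = (59.4/1)·log₁₀(7.48/102) = -67.40 mV
E_new = (59.4/1)·log₁₀(10.6/102) = -58.41 mV
ΔE = -58.41 − (-67.40) = 8.99 mV

9 mV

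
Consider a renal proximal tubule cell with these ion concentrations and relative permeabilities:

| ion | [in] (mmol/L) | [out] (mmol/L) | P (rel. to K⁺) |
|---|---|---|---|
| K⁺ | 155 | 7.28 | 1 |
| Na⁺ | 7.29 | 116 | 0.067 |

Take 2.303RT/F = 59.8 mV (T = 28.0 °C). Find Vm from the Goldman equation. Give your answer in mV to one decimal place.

Vm = 59.8 · log₁₀[(Σ P·[cation]ₒ + Σ P·[anion]ᵢ) / (Σ P·[cation]ᵢ + Σ P·[anion]ₒ)]
Numerator = 1×7.28 + 0.067×116 = 15.05
Denominator = 1×155 + 0.067×7.29 = 155.5
Vm = 59.8 · log₁₀(0.096805) = 59.8 × (-1.0141) = -60.64 mV

-60.6 mV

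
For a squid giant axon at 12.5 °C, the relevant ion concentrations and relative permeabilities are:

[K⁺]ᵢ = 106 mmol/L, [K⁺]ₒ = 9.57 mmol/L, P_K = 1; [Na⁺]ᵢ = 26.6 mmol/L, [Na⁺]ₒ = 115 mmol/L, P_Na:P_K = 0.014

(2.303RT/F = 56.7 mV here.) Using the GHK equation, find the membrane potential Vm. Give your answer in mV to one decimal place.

-55.5 mV

Vm = 56.7 · log₁₀[(Σ P·[cation]ₒ + Σ P·[anion]ᵢ) / (Σ P·[cation]ᵢ + Σ P·[anion]ₒ)]
Numerator = 1×9.57 + 0.014×115 = 11.18
Denominator = 1×106 + 0.014×26.6 = 106.4
Vm = 56.7 · log₁₀(0.1051) = 56.7 × (-0.9784) = -55.47 mV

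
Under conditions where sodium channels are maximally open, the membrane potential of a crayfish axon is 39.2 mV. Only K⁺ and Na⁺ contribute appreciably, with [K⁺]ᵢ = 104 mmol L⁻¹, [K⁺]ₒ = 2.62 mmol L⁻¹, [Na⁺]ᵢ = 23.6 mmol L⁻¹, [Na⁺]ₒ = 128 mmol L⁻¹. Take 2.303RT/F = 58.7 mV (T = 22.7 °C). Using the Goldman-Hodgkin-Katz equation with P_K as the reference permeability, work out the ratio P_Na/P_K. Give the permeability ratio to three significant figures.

26.5

Let α = P_Na/P_K. GHK: Vm = 58.7·log₁₀[(Kₒ + α·Naₒ)/(Kᵢ + α·Naᵢ)].
10^(Vm/58.7) = 10^(39.2/58.7) = 4.6537
So 4.6537·(Kᵢ + α·Naᵢ) = Kₒ + α·Naₒ → α = (4.6537·104.0 − 2.62) / (128.0 − 4.6537·23.6)
α = (484 − 2.62) / (128.0 − 109.8) = 481.4/18.17 = 26.49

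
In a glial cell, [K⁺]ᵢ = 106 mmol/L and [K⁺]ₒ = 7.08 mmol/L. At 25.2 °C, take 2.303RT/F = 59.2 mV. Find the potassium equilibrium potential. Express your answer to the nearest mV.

-70 mV

E = (59.2/z) · log₁₀([K⁺]_out/[K⁺]_in) with z = +1.
= (59.2/1) · log₁₀(7.08/106) = 59.20 · log₁₀(0.06679)
= 59.20 · (-1.1753) = -69.58 mV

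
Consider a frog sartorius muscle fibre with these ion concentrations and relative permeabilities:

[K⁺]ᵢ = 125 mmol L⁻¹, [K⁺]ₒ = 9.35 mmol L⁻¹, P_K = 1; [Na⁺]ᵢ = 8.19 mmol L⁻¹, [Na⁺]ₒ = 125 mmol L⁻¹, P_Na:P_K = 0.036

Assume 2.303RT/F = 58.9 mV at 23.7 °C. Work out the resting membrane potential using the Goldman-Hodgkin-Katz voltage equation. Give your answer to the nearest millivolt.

-56 mV

Vm = 58.9 · log₁₀[(Σ P·[cation]ₒ + Σ P·[anion]ᵢ) / (Σ P·[cation]ᵢ + Σ P·[anion]ₒ)]
Numerator = 1×9.35 + 0.036×125 = 13.85
Denominator = 1×125 + 0.036×8.19 = 125.3
Vm = 58.9 · log₁₀(0.11054) = 58.9 × (-0.9565) = -56.34 mV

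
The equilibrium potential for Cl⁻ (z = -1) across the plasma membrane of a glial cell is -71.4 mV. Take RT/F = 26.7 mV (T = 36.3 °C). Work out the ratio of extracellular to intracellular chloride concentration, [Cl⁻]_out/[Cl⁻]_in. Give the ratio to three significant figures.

14.5

ln([out]/[in]) = E·z/(26.7) = -71.4 × -1 / 26.7 = 2.6742
[out]/[in] = e^(2.6742) = 14.5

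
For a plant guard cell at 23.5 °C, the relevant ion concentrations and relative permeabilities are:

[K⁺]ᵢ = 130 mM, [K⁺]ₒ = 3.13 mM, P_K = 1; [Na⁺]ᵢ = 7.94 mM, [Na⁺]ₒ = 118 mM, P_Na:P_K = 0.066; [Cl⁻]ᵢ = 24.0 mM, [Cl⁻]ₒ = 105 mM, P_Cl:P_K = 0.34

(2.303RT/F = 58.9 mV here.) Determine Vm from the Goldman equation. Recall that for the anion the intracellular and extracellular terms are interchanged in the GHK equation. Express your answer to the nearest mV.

-55 mV

Vm = 58.9 · log₁₀[(Σ P·[cation]ₒ + Σ P·[anion]ᵢ) / (Σ P·[cation]ᵢ + Σ P·[anion]ₒ)]
Numerator = 1×3.13 + 0.066×118 + 0.34×24.0 = 19.08
Denominator = 1×130 + 0.066×7.94 + 0.34×105 = 166.2
Vm = 58.9 · log₁₀(0.11477) = 58.9 × (-0.9402) = -55.38 mV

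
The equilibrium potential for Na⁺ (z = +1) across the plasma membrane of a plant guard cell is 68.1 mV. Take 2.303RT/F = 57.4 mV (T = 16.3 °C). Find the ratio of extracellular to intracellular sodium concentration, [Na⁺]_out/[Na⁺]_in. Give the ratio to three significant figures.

log₁₀([out]/[in]) = E·z/(57.4) = 68.1 × 1 / 57.4 = 1.1864
[out]/[in] = 10^(1.1864) = 15.36

15.4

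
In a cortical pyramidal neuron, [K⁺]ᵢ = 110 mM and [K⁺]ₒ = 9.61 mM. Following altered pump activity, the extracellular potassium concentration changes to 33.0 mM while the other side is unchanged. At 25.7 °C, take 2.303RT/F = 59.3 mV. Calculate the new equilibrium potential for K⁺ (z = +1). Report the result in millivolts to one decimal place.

After the shift: [K⁺]_out = 33.0, [K⁺]_in = 110 mM.
E_new = (59.3/1)·log₁₀(33.0/110) = 59.30 · (-0.5229) = -31.01 mV

-31.0 mV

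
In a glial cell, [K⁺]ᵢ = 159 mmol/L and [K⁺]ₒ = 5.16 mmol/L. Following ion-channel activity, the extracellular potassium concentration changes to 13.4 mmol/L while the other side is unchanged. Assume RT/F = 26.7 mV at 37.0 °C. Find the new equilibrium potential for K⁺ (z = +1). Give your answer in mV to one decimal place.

-66.0 mV

After the shift: [K⁺]_out = 13.4, [K⁺]_in = 159 mmol/L.
E_new = (26.7/1)·ln(13.4/159) = 26.70 · (-2.4736) = -66.05 mV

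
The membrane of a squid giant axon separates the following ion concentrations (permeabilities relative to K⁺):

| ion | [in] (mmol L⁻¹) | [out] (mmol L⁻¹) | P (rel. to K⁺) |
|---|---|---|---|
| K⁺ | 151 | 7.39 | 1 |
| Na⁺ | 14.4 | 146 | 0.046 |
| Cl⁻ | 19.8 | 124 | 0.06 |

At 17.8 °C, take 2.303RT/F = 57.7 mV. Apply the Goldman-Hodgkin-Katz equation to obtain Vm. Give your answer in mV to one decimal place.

-58.7 mV

Vm = 57.7 · log₁₀[(Σ P·[cation]ₒ + Σ P·[anion]ᵢ) / (Σ P·[cation]ᵢ + Σ P·[anion]ₒ)]
Numerator = 1×7.39 + 0.046×146 + 0.06×19.8 = 15.29
Denominator = 1×151 + 0.046×14.4 + 0.06×124 = 159.1
Vm = 57.7 · log₁₀(0.096127) = 57.7 × (-1.0172) = -58.69 mV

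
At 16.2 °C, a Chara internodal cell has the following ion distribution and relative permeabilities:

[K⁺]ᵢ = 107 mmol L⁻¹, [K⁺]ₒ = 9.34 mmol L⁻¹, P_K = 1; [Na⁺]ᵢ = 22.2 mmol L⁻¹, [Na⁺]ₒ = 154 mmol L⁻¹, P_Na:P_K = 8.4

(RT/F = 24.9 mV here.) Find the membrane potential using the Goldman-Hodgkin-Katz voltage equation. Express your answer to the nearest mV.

Vm = 24.9 · ln[(Σ P·[cation]ₒ + Σ P·[anion]ᵢ) / (Σ P·[cation]ᵢ + Σ P·[anion]ₒ)]
Numerator = 1×9.34 + 8.4×154 = 1303
Denominator = 1×107 + 8.4×22.2 = 293.5
Vm = 24.9 · ln(4.4396) = 24.9 × (1.4906) = 37.12 mV

37 mV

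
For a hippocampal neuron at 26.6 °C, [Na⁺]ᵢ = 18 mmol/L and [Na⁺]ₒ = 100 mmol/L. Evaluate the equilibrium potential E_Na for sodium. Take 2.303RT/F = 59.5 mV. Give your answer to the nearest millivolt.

44 mV

E = (59.5/z) · log₁₀([Na⁺]_out/[Na⁺]_in) with z = +1.
= (59.5/1) · log₁₀(100/18) = 59.50 · log₁₀(5.556)
= 59.50 · (0.7447) = 44.31 mV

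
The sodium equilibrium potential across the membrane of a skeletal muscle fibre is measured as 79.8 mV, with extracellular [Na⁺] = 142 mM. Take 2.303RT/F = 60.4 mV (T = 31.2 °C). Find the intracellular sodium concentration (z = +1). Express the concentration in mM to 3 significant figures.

6.78 mM

Nernst: E = (60.4/1) · log₁₀([out]/[in]), so log₁₀([out]/[in]) = 79.8 × 1 / 60.4 = 1.3212.
[out]/[in] = 10^(1.3212) = 20.95.
[in] = 142 / 20.95 = 6.778 mM.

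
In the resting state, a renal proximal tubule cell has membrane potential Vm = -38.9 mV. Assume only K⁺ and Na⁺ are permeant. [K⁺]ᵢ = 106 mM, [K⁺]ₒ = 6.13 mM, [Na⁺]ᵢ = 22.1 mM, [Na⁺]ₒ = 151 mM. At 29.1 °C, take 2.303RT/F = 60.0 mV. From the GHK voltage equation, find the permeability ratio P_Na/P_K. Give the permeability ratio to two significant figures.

Let α = P_Na/P_K. GHK: Vm = 60.0·log₁₀[(Kₒ + α·Naₒ)/(Kᵢ + α·Naᵢ)].
10^(Vm/60.0) = 10^(-38.9/60.0) = 0.22473
So 0.22473·(Kᵢ + α·Naᵢ) = Kₒ + α·Naₒ → α = (0.22473·106.0 − 6.13) / (151.0 − 0.22473·22.1)
α = (23.82 − 6.13) / (151.0 − 4.967) = 17.69/146 = 0.1211

0.12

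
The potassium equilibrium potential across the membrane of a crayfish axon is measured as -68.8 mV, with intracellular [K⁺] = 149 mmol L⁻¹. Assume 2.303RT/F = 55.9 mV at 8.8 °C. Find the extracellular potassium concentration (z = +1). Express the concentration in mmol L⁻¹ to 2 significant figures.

8.8 mmol L⁻¹

Nernst: E = (55.9/1) · log₁₀([out]/[in]), so log₁₀([out]/[in]) = -68.8 × 1 / 55.9 = -1.2308.
[out]/[in] = 10^(-1.2308) = 0.05878.
[out] = 0.05878 × 149 = 8.758 mmol L⁻¹.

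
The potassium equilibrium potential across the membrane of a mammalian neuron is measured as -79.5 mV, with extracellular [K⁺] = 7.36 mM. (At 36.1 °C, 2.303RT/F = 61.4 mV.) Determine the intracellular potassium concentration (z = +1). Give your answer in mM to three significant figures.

Nernst: E = (61.4/1) · log₁₀([out]/[in]), so log₁₀([out]/[in]) = -79.5 × 1 / 61.4 = -1.2948.
[out]/[in] = 10^(-1.2948) = 0.05072.
[in] = 7.36 / 0.05072 = 145.1 mM.

145 mM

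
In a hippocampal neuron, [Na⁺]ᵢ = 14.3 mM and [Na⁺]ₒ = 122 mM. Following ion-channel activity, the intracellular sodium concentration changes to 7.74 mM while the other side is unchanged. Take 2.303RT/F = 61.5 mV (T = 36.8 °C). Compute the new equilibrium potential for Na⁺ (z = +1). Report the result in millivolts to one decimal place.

After the shift: [Na⁺]_out = 122, [Na⁺]_in = 7.74 mM.
E_new = (61.5/1)·log₁₀(122/7.74) = 61.50 · (1.1976) = 73.65 mV

73.7 mV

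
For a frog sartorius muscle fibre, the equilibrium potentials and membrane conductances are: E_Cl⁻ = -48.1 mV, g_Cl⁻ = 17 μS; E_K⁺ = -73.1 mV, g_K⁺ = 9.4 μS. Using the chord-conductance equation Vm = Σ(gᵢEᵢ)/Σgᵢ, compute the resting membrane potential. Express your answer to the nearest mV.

-57 mV

Σ gᵢEᵢ = 17·(-48.1) + 9.4·(-73.1) = -1504.84
Σ gᵢ = 17 + 9.4 = 26.4
Vm = -1504.84 / 26.4 = -57.00 mV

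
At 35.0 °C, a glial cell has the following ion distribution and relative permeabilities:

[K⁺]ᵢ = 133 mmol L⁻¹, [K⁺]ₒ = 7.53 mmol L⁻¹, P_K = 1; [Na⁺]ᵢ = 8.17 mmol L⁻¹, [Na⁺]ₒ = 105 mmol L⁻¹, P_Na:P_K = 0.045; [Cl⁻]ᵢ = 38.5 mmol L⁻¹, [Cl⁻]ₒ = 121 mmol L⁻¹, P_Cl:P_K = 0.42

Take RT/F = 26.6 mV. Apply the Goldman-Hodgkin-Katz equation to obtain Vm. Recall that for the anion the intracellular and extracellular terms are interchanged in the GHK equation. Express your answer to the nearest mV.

-50 mV

Vm = 26.6 · ln[(Σ P·[cation]ₒ + Σ P·[anion]ᵢ) / (Σ P·[cation]ᵢ + Σ P·[anion]ₒ)]
Numerator = 1×7.53 + 0.045×105 + 0.42×38.5 = 28.42
Denominator = 1×133 + 0.045×8.17 + 0.42×121 = 184.2
Vm = 26.6 · ln(0.15433) = 26.6 × (-1.8687) = -49.71 mV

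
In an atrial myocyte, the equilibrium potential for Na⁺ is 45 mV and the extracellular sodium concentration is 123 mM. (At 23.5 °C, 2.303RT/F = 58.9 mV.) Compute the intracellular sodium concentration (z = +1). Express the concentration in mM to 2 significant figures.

21 mM

Nernst: E = (58.9/1) · log₁₀([out]/[in]), so log₁₀([out]/[in]) = 45.0 × 1 / 58.9 = 0.7640.
[out]/[in] = 10^(0.7640) = 5.808.
[in] = 123 / 5.808 = 21.18 mM.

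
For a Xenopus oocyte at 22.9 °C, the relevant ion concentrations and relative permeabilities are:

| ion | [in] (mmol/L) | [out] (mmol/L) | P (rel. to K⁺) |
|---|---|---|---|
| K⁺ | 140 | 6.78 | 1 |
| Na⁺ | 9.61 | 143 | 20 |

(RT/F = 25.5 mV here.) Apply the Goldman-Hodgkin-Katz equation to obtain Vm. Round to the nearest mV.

55 mV

Vm = 25.5 · ln[(Σ P·[cation]ₒ + Σ P·[anion]ᵢ) / (Σ P·[cation]ᵢ + Σ P·[anion]ₒ)]
Numerator = 1×6.78 + 20×143 = 2867
Denominator = 1×140 + 20×9.61 = 332.2
Vm = 25.5 · ln(8.6297) = 25.5 × (2.1552) = 54.96 mV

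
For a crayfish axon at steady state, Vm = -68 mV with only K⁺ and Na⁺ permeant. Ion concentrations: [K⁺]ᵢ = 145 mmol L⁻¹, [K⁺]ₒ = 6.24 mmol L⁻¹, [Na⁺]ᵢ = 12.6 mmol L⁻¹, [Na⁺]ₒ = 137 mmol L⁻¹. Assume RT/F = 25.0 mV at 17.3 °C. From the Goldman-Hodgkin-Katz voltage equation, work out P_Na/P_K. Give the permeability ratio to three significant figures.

Let α = P_Na/P_K. GHK: Vm = 25.0·ln[(Kₒ + α·Naₒ)/(Kᵢ + α·Naᵢ)].
e^(Vm/25.0) = e^(-68.0/25.0) = 0.065875
So 0.065875·(Kᵢ + α·Naᵢ) = Kₒ + α·Naₒ → α = (0.065875·145.0 − 6.24) / (137.0 − 0.065875·12.6)
α = (9.552 − 6.24) / (137.0 − 0.83) = 3.312/136.2 = 0.02432

0.0243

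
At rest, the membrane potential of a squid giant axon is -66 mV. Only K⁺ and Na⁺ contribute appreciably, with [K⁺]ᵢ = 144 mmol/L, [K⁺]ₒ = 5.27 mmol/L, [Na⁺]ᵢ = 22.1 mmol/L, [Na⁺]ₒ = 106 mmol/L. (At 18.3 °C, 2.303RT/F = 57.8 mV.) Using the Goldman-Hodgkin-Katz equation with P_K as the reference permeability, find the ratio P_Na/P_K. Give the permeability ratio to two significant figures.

Let α = P_Na/P_K. GHK: Vm = 57.8·log₁₀[(Kₒ + α·Naₒ)/(Kᵢ + α·Naᵢ)].
10^(Vm/57.8) = 10^(-66.0/57.8) = 0.072133
So 0.072133·(Kᵢ + α·Naᵢ) = Kₒ + α·Naₒ → α = (0.072133·144.0 − 5.27) / (106.0 − 0.072133·22.1)
α = (10.39 − 5.27) / (106.0 − 1.594) = 5.117/104.4 = 0.04901

0.049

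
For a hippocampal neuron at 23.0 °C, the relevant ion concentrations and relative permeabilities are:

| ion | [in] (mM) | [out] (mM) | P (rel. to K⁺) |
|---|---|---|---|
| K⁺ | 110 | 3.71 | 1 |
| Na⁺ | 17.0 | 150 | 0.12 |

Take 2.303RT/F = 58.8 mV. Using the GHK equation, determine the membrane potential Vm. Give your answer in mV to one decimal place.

Vm = 58.8 · log₁₀[(Σ P·[cation]ₒ + Σ P·[anion]ᵢ) / (Σ P·[cation]ᵢ + Σ P·[anion]ₒ)]
Numerator = 1×3.71 + 0.12×150 = 21.71
Denominator = 1×110 + 0.12×17.0 = 112
Vm = 58.8 · log₁₀(0.19377) = 58.8 × (-0.7127) = -41.91 mV

-41.9 mV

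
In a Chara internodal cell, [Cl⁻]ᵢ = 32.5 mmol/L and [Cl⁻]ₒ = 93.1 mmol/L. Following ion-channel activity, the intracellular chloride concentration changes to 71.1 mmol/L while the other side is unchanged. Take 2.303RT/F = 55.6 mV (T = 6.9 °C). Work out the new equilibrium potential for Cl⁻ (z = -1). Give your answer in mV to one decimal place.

-6.5 mV

After the shift: [Cl⁻]_out = 93.1, [Cl⁻]_in = 71.1 mmol/L.
E_new = (55.6/-1)·log₁₀(93.1/71.1) = -55.60 · (0.1171) = -6.51 mV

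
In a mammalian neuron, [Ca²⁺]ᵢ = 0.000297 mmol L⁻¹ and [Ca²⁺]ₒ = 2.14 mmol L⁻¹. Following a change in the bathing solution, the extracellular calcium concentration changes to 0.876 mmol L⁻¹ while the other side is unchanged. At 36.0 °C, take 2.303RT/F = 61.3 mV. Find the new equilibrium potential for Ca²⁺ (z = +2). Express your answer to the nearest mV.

After the shift: [Ca²⁺]_out = 0.876, [Ca²⁺]_in = 0.000297 mmol L⁻¹.
E_new = (61.3/2)·log₁₀(0.876/0.000297) = 30.65 · (3.4697) = 106.35 mV

106 mV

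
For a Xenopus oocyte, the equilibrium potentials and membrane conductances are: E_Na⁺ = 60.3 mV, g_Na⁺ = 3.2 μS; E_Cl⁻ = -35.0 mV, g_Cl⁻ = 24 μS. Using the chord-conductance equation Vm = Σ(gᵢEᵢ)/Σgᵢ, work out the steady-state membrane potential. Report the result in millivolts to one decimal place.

-23.8 mV

Σ gᵢEᵢ = 3.2·(60.3) + 24·(-35.0) = -647.04
Σ gᵢ = 3.2 + 24 = 27.2
Vm = -647.04 / 27.2 = -23.79 mV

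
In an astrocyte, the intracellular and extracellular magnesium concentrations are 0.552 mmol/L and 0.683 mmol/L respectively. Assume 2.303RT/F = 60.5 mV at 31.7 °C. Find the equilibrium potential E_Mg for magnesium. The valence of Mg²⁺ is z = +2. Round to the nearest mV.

E = (60.5/z) · log₁₀([Mg²⁺]_out/[Mg²⁺]_in) with z = +2.
= (60.5/2) · log₁₀(0.683/0.552) = 30.25 · log₁₀(1.237)
= 30.25 · (0.0925) = 2.80 mV

3 mV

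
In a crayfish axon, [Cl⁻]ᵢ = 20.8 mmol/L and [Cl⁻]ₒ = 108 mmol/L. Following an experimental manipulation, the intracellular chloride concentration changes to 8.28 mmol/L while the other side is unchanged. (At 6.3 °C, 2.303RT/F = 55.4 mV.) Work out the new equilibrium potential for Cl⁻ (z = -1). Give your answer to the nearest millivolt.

After the shift: [Cl⁻]_out = 108, [Cl⁻]_in = 8.28 mmol/L.
E_new = (55.4/-1)·log₁₀(108/8.28) = -55.40 · (1.1154) = -61.79 mV

-62 mV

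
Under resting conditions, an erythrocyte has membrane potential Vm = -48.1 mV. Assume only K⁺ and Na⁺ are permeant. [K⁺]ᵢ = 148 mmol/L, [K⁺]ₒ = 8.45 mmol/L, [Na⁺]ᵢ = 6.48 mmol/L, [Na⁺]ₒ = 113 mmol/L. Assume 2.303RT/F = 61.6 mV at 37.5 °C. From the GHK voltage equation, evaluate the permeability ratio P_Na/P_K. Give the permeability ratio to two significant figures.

0.14

Let α = P_Na/P_K. GHK: Vm = 61.6·log₁₀[(Kₒ + α·Naₒ)/(Kᵢ + α·Naᵢ)].
10^(Vm/61.6) = 10^(-48.1/61.6) = 0.16564
So 0.16564·(Kᵢ + α·Naᵢ) = Kₒ + α·Naₒ → α = (0.16564·148.0 − 8.45) / (113.0 − 0.16564·6.48)
α = (24.51 − 8.45) / (113.0 − 1.073) = 16.06/111.9 = 0.1435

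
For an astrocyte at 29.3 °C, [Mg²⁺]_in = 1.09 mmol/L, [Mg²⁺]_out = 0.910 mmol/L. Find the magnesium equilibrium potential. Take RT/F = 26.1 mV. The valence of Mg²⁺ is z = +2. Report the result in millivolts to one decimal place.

E = (26.1/z) · ln([Mg²⁺]_out/[Mg²⁺]_in) with z = +2.
= (26.1/2) · ln(0.910/1.09) = 13.05 · ln(0.8349)
= 13.05 · (-0.1805) = -2.36 mV

-2.4 mV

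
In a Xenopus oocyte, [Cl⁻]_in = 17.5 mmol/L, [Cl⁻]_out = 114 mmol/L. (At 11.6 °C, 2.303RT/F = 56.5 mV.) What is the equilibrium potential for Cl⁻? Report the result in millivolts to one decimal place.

-46.0 mV

E = (56.5/z) · log₁₀([Cl⁻]_out/[Cl⁻]_in) with z = -1.
For an anion, dividing by z = -1 reverses the sign.
= (56.5/-1) · log₁₀(114/17.5) = -56.50 · log₁₀(6.514)
= -56.50 · (0.8139) = -45.98 mV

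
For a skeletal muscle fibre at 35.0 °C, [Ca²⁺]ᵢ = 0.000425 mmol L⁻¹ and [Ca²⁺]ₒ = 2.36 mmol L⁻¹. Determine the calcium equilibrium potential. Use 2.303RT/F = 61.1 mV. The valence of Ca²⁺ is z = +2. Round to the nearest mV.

114 mV

E = (61.1/z) · log₁₀([Ca²⁺]_out/[Ca²⁺]_in) with z = +2.
= (61.1/2) · log₁₀(2.36/0.000425) = 30.55 · log₁₀(5553)
= 30.55 · (3.7445) = 114.40 mV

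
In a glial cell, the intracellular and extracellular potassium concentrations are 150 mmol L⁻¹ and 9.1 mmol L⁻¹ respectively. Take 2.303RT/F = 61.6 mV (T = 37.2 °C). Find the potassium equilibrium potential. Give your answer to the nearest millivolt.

-75 mV

E = (61.6/z) · log₁₀([K⁺]_out/[K⁺]_in) with z = +1.
= (61.6/1) · log₁₀(9.1/150) = 61.60 · log₁₀(0.06067)
= 61.60 · (-1.2170) = -74.97 mV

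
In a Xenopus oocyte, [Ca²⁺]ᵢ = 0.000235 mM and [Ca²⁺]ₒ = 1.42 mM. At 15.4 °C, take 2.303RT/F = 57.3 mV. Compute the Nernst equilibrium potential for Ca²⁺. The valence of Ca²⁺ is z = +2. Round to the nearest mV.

E = (57.3/z) · log₁₀([Ca²⁺]_out/[Ca²⁺]_in) with z = +2.
= (57.3/2) · log₁₀(1.42/0.000235) = 28.65 · log₁₀(6043)
= 28.65 · (3.7812) = 108.33 mV

108 mV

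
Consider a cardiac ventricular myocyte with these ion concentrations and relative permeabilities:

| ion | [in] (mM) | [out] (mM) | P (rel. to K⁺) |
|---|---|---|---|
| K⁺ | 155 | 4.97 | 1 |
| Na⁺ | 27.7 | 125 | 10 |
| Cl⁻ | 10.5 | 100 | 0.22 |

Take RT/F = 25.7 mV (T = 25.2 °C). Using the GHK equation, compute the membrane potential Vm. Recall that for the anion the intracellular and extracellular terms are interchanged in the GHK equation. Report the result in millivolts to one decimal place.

26.2 mV

Vm = 25.7 · ln[(Σ P·[cation]ₒ + Σ P·[anion]ᵢ) / (Σ P·[cation]ᵢ + Σ P·[anion]ₒ)]
Numerator = 1×4.97 + 10×125 + 0.22×10.5 = 1257
Denominator = 1×155 + 10×27.7 + 0.22×100 = 454
Vm = 25.7 · ln(2.7693) = 25.7 × (1.0186) = 26.18 mV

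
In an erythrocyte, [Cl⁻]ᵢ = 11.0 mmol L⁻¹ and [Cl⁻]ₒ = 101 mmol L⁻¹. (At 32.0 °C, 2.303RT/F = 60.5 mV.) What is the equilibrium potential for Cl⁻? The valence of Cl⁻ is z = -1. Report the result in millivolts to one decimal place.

-58.3 mV

E = (60.5/z) · log₁₀([Cl⁻]_out/[Cl⁻]_in) with z = -1.
For an anion, dividing by z = -1 reverses the sign.
= (60.5/-1) · log₁₀(101/11.0) = -60.50 · log₁₀(9.182)
= -60.50 · (0.9629) = -58.26 mV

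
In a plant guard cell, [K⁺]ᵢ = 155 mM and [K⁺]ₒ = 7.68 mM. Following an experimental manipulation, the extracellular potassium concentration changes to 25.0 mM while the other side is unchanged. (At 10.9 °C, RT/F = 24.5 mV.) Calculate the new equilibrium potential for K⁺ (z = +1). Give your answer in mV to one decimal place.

After the shift: [K⁺]_out = 25.0, [K⁺]_in = 155 mM.
E_new = (24.5/1)·ln(25.0/155) = 24.50 · (-1.8245) = -44.70 mV

-44.7 mV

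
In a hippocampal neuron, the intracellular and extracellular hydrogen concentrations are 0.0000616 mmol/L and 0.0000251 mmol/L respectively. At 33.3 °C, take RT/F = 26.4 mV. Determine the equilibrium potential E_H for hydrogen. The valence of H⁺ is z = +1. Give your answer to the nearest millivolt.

-24 mV

E = (26.4/z) · ln([H⁺]_out/[H⁺]_in) with z = +1.
= (26.4/1) · ln(0.0000251/0.0000616) = 26.40 · ln(0.4075)
= 26.40 · (-0.8978) = -23.70 mV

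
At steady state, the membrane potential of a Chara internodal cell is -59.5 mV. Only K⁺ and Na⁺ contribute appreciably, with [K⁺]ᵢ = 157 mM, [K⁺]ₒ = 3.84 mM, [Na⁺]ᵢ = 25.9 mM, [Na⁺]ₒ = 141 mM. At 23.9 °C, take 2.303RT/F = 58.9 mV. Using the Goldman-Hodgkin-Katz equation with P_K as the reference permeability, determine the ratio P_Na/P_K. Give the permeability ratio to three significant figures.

Let α = P_Na/P_K. GHK: Vm = 58.9·log₁₀[(Kₒ + α·Naₒ)/(Kᵢ + α·Naᵢ)].
10^(Vm/58.9) = 10^(-59.5/58.9) = 0.097682
So 0.097682·(Kᵢ + α·Naᵢ) = Kₒ + α·Naₒ → α = (0.097682·157.0 − 3.84) / (141.0 − 0.097682·25.9)
α = (15.34 − 3.84) / (141.0 − 2.53) = 11.5/138.5 = 0.08302

0.0830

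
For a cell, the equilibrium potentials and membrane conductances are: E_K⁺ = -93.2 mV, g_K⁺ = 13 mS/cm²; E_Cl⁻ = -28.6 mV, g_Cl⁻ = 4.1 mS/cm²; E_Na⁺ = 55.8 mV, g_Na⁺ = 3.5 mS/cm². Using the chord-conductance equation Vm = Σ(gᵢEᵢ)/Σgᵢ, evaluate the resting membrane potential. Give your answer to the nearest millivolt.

-55 mV

Σ gᵢEᵢ = 13·(-93.2) + 4.1·(-28.6) + 3.5·(55.8) = -1133.56
Σ gᵢ = 13 + 4.1 + 3.5 = 20.6
Vm = -1133.56 / 20.6 = -55.03 mV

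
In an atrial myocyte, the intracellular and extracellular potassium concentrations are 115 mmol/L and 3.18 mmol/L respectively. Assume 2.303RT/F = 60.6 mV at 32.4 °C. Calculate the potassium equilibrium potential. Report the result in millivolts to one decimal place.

-94.4 mV

E = (60.6/z) · log₁₀([K⁺]_out/[K⁺]_in) with z = +1.
= (60.6/1) · log₁₀(3.18/115) = 60.60 · log₁₀(0.02765)
= 60.60 · (-1.5583) = -94.43 mV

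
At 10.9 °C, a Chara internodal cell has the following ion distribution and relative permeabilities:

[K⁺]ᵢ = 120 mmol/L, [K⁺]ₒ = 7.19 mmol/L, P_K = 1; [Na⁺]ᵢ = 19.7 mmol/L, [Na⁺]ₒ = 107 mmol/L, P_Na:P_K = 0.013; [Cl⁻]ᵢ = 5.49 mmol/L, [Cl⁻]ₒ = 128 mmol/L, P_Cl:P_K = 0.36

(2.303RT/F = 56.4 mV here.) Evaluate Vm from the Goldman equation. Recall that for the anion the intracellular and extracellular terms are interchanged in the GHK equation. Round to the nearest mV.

-68 mV

Vm = 56.4 · log₁₀[(Σ P·[cation]ₒ + Σ P·[anion]ᵢ) / (Σ P·[cation]ᵢ + Σ P·[anion]ₒ)]
Numerator = 1×7.19 + 0.013×107 + 0.36×5.49 = 10.56
Denominator = 1×120 + 0.013×19.7 + 0.36×128 = 166.3
Vm = 56.4 · log₁₀(0.06347) = 56.4 × (-1.1974) = -67.54 mV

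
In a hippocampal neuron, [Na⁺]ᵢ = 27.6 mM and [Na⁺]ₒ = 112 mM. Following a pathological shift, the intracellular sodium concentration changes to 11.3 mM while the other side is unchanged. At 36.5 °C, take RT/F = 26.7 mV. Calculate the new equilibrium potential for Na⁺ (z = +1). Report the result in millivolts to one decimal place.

After the shift: [Na⁺]_out = 112, [Na⁺]_in = 11.3 mM.
E_new = (26.7/1)·ln(112/11.3) = 26.70 · (2.2937) = 61.24 mV

61.2 mV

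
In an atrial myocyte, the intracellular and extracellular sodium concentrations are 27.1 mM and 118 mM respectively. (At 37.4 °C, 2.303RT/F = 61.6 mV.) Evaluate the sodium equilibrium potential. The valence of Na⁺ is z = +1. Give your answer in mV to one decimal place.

E = (61.6/z) · log₁₀([Na⁺]_out/[Na⁺]_in) with z = +1.
= (61.6/1) · log₁₀(118/27.1) = 61.60 · log₁₀(4.354)
= 61.60 · (0.6389) = 39.36 mV

39.4 mV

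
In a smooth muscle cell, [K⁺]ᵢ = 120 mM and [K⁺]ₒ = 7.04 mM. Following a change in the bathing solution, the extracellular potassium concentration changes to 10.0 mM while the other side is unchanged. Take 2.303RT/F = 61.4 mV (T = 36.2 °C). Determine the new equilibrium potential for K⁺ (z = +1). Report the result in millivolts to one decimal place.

After the shift: [K⁺]_out = 10.0, [K⁺]_in = 120 mM.
E_new = (61.4/1)·log₁₀(10.0/120) = 61.40 · (-1.0792) = -66.26 mV

-66.3 mV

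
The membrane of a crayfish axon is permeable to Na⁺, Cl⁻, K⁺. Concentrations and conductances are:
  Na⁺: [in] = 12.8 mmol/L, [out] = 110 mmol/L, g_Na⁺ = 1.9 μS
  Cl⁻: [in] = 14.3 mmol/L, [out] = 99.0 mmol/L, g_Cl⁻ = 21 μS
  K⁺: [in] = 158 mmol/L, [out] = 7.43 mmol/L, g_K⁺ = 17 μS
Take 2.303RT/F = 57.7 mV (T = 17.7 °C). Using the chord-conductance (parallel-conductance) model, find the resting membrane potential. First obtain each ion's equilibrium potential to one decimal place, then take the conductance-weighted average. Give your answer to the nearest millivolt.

E_Na⁺ = (57.7/1)·log₁₀(110/12.8) = 53.9 mV
E_Cl⁻ = (57.7/-1)·log₁₀(99.0/14.3) = -48.5 mV
E_K⁺ = (57.7/1)·log₁₀(7.43/158) = -76.6 mV
Vm = (Σ gᵢEᵢ)/(Σ gᵢ) = (1.9·53.9 + 21·-48.5 + 17·-76.6) / (1.9 + 21 + 17)
= -2218.29 / 39.9 = -55.60 mV

-56 mV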